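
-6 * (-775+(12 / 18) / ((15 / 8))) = 69718 / 15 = 4647.87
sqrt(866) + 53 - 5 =77.43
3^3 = 27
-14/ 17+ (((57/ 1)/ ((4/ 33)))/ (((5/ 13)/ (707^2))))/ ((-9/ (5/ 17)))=-1358089789/ 68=-19971908.66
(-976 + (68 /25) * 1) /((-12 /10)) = 811.07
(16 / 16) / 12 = 0.08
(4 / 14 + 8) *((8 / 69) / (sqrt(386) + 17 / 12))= -31552 / 8902495 + 22272 *sqrt(386) / 8902495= 0.05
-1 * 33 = -33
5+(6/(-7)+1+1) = 43/7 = 6.14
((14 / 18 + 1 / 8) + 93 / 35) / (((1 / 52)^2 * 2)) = 1516099 / 315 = 4813.01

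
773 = 773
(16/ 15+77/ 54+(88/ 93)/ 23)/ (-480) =-487769/ 92404800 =-0.01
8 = 8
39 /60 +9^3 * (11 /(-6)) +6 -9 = -26777 /20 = -1338.85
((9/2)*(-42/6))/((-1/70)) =2205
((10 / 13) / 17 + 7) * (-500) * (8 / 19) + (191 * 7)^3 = 10035518754847 / 4199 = 2389978269.79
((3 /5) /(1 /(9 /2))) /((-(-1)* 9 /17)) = 51 /10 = 5.10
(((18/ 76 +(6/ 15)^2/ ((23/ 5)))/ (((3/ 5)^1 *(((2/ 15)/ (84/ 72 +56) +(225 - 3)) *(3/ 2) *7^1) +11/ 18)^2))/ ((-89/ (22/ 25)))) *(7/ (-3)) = 118502459460/ 37022372241899541613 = 0.00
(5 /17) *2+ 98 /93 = 2596 /1581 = 1.64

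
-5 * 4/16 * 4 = -5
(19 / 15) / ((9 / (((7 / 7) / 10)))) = 19 / 1350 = 0.01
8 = 8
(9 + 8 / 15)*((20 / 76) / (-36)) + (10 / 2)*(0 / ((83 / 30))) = -143 / 2052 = -0.07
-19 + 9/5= -86/5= -17.20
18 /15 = 1.20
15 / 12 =5 / 4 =1.25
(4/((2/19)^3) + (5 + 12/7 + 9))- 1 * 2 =48205/14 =3443.21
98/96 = 49/48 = 1.02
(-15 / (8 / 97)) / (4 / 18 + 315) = -13095 / 22696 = -0.58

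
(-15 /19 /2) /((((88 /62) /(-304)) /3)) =2790 /11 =253.64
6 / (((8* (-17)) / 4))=-3 / 17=-0.18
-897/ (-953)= 897/ 953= 0.94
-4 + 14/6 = -5/3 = -1.67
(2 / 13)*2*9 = 36 / 13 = 2.77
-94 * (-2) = 188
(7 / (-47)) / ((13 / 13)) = -7 / 47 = -0.15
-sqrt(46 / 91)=-0.71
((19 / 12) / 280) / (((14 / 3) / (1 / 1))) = 19 / 15680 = 0.00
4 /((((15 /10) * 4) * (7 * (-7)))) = -2 /147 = -0.01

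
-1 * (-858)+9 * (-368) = -2454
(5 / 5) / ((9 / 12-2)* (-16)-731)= -1 / 711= -0.00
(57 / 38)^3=27 / 8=3.38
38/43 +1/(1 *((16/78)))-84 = -26915/344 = -78.24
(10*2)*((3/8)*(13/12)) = 65/8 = 8.12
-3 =-3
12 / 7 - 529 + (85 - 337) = -5455 / 7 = -779.29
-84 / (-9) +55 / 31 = 1033 / 93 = 11.11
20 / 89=0.22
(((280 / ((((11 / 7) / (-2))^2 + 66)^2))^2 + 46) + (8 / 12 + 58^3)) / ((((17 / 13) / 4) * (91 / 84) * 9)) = 272271826655074629578816 / 4446978679368576153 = 61226.25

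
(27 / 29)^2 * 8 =5832 / 841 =6.93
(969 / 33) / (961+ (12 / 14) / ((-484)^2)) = 24075128 / 787920059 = 0.03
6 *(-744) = -4464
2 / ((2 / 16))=16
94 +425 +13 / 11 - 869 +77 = -2990 / 11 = -271.82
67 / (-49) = -67 / 49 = -1.37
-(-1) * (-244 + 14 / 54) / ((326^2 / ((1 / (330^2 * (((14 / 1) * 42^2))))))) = -6581 / 7717088139868800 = -0.00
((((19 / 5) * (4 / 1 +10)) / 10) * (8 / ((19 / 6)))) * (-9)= -3024 / 25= -120.96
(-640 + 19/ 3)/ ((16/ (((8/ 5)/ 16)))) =-1901/ 480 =-3.96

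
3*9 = 27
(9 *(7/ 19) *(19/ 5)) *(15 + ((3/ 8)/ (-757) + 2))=6485787/ 30280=214.19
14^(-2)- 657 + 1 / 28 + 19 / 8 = -256597 / 392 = -654.58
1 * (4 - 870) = -866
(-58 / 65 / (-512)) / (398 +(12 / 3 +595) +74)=0.00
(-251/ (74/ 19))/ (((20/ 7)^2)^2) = -11450369/ 11840000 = -0.97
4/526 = 2/263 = 0.01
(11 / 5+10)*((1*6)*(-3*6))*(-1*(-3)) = -19764 / 5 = -3952.80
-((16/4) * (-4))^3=4096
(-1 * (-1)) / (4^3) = 1 / 64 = 0.02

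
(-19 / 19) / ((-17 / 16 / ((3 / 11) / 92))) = 12 / 4301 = 0.00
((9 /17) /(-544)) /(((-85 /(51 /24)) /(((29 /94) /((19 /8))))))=261 /82584640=0.00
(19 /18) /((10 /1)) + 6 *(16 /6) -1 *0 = 2899 /180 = 16.11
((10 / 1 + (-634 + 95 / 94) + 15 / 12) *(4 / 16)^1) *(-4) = 621.74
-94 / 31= -3.03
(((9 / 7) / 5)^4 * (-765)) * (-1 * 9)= 9034497 / 300125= 30.10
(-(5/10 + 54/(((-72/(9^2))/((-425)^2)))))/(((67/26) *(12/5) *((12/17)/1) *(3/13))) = 630506755645/57888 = 10891838.65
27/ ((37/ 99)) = 2673/ 37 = 72.24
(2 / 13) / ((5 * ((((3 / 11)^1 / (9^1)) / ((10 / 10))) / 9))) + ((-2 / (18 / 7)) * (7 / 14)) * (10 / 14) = 10367 / 1170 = 8.86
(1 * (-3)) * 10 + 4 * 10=10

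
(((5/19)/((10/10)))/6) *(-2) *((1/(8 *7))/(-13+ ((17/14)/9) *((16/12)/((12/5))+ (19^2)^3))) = -135/547048390336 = -0.00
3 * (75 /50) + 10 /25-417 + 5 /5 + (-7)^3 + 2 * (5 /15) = -22603 /30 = -753.43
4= 4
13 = 13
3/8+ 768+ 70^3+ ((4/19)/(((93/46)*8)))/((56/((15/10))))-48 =22674545721/65968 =343720.38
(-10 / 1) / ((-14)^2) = -5 / 98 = -0.05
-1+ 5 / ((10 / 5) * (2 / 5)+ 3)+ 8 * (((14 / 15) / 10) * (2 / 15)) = 8878 / 21375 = 0.42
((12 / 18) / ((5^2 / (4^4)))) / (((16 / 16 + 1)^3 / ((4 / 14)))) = 128 / 525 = 0.24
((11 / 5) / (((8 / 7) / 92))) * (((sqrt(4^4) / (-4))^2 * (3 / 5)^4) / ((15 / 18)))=6885648 / 15625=440.68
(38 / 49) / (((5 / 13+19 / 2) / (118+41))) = 157092 / 12593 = 12.47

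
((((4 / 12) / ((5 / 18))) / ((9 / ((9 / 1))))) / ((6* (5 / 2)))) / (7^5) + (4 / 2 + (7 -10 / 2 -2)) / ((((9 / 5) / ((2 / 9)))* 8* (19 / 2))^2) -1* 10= -10.00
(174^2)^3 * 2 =55504153729152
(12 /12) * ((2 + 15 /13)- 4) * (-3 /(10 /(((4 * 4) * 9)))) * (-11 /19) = -21.16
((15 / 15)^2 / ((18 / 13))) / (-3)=-13 / 54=-0.24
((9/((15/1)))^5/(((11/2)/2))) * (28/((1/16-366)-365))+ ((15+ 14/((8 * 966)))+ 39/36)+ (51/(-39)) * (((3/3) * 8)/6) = 13790104404873/961621375000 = 14.34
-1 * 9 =-9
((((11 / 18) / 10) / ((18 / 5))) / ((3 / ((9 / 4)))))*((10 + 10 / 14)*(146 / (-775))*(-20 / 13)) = 4015 / 101556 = 0.04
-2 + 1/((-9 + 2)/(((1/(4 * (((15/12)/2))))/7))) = -492/245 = -2.01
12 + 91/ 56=109/ 8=13.62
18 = 18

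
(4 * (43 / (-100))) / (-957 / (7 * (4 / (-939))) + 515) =-0.00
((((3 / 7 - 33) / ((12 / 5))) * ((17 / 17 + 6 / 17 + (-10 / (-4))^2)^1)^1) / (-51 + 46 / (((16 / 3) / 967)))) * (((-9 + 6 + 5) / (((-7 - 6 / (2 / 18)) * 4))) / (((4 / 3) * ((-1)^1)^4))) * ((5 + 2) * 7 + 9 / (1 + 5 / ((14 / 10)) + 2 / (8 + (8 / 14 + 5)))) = 74723561 / 19181870168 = 0.00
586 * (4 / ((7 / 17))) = 39848 / 7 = 5692.57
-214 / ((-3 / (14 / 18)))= 1498 / 27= 55.48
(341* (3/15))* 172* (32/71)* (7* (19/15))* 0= 0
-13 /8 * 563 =-7319 /8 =-914.88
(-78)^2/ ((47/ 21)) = 127764/ 47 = 2718.38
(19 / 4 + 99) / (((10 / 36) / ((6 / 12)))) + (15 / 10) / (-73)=54525 / 292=186.73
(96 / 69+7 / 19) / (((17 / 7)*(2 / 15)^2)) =40.76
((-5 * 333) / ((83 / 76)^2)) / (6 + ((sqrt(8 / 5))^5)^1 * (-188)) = 45079875000 / 1994433859547 + 1446402816000 * sqrt(10) / 1994433859547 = 2.32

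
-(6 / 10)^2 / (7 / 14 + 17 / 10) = -0.16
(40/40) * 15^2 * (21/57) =1575/19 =82.89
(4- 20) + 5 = -11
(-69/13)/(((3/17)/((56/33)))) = -51.04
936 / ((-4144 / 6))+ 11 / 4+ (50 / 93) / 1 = 186185 / 96348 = 1.93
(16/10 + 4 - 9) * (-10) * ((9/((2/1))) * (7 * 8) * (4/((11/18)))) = 616896/11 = 56081.45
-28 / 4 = -7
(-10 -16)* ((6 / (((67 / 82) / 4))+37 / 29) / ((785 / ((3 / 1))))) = -3.05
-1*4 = -4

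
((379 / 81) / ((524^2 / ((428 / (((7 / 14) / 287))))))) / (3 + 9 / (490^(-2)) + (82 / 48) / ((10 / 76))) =0.00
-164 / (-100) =41 / 25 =1.64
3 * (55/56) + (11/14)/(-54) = 4433/1512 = 2.93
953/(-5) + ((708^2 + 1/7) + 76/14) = 17537764/35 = 501078.97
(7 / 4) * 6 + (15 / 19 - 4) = 277 / 38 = 7.29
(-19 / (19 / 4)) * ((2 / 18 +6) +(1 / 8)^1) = -449 / 18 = -24.94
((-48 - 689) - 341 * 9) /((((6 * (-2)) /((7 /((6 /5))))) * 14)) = 9515 /72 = 132.15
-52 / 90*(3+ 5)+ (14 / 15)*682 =28436 / 45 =631.91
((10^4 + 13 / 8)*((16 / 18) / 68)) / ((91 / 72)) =103.44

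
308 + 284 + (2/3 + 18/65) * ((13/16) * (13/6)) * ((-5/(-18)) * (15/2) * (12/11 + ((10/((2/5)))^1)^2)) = 13109249/4752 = 2758.68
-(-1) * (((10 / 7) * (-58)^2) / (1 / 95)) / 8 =399475 / 7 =57067.86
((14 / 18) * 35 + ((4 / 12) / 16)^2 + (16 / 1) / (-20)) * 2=33821 / 640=52.85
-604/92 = -151/23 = -6.57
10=10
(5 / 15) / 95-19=-5414 / 285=-19.00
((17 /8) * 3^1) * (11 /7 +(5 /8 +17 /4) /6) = 13617 /896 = 15.20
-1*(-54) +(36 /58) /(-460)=360171 /6670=54.00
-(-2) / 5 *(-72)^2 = 10368 / 5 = 2073.60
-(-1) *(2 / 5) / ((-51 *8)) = -1 / 1020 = -0.00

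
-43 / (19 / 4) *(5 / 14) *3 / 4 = -645 / 266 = -2.42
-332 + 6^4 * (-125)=-162332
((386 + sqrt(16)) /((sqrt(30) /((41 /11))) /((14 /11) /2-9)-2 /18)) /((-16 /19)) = -29652007905 /10674823 + 34242880815 * sqrt(30) /42699292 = 1614.73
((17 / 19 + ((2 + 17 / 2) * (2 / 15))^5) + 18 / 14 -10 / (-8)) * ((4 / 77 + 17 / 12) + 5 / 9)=9130000371 / 512050000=17.83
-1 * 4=-4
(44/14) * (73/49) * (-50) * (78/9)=-2087800/1029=-2028.96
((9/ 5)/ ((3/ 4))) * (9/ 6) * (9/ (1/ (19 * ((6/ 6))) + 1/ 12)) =36936/ 155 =238.30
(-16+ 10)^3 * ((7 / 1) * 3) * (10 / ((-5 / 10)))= 90720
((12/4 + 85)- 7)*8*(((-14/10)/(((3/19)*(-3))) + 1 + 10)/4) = 11304/5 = 2260.80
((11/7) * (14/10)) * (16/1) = 176/5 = 35.20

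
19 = 19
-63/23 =-2.74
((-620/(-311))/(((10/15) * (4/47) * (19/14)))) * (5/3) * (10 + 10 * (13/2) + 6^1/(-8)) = 75727575/23636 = 3203.91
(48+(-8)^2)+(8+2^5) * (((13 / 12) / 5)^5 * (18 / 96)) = 112.00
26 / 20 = 13 / 10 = 1.30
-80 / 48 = -5 / 3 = -1.67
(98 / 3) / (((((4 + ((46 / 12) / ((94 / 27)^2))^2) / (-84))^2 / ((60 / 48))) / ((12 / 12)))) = 28100640411593028894720 / 1639514447368656049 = 17139.61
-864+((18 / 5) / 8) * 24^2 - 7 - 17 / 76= -232569 / 380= -612.02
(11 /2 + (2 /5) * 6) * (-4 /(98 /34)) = -2686 /245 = -10.96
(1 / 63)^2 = 1 / 3969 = 0.00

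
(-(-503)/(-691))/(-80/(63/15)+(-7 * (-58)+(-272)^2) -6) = -10563/1079109824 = -0.00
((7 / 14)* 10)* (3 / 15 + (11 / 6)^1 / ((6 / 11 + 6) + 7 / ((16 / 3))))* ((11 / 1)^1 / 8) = 98879 / 33192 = 2.98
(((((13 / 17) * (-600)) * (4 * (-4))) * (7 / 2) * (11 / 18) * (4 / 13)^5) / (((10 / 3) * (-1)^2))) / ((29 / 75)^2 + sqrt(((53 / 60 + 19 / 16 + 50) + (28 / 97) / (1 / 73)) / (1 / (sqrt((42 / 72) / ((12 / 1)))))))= -221788576954619136000000000000 * sqrt(7) / 4871874425924302742211792541327 - 813382078973613598310400000 / 4871874425924302742211792541327 + 467377875527270400000000 * 7^(1 / 4) * sqrt(825842965) / 4871874425924302742211792541327 + 127442043036000000000000000 * 7^(3 / 4) * sqrt(825842965) / 4871874425924302742211792541327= 3.12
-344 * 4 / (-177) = 1376 / 177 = 7.77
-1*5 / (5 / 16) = -16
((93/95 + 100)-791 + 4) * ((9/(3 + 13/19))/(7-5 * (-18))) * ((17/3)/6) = -276981/16975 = -16.32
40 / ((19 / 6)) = 240 / 19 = 12.63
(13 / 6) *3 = 13 / 2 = 6.50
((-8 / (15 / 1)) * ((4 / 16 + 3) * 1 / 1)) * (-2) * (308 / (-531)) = -16016 / 7965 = -2.01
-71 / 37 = -1.92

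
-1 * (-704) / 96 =22 / 3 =7.33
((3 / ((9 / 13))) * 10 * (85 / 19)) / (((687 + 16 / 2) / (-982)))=-2170220 / 7923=-273.91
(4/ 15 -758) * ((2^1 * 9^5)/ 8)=-11185848.90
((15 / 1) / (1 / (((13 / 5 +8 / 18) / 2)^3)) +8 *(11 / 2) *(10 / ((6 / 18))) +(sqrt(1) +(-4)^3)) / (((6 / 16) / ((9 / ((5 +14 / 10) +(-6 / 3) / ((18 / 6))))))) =63661553 / 11610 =5483.34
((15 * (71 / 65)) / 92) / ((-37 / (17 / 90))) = -1207 / 1327560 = -0.00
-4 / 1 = -4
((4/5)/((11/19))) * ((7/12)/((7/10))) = 38/33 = 1.15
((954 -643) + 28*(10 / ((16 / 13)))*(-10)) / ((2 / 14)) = -13748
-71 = -71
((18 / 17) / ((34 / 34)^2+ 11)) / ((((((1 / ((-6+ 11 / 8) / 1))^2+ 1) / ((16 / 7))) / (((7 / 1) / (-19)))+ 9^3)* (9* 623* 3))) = 10952 / 1519460066691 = 0.00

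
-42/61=-0.69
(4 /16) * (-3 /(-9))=1 /12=0.08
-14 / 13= -1.08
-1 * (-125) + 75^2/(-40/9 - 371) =371750/3379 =110.02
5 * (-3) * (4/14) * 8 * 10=-2400/7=-342.86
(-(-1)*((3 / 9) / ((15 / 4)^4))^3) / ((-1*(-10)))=8388608 / 17515755615234375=0.00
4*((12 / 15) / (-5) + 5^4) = 2499.36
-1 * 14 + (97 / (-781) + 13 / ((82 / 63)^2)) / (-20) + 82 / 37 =-12.16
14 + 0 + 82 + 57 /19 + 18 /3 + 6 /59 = 6201 /59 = 105.10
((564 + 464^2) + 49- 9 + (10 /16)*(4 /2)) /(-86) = -2510.48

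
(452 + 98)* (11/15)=1210/3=403.33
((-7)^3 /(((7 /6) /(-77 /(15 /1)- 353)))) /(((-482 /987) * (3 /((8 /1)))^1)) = -574951.12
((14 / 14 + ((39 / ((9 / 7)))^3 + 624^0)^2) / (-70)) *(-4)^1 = 1135819892666 / 25515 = 44515770.83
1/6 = 0.17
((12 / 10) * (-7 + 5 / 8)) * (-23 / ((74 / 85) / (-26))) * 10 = -3888495 / 74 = -52547.23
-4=-4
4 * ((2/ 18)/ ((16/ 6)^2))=1/ 16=0.06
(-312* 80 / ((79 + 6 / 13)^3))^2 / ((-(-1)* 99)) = 334123303321600 / 13365789414107085659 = 0.00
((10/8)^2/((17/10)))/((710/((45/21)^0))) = 25/19312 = 0.00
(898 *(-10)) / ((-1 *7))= 8980 / 7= 1282.86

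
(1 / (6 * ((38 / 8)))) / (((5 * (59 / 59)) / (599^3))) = 429843598 / 285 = 1508223.15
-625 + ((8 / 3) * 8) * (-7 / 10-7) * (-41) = 6109.93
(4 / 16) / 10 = 0.02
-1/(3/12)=-4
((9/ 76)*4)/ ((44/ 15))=135/ 836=0.16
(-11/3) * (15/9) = -55/9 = -6.11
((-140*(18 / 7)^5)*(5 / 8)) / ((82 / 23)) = -271625400 / 98441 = -2759.27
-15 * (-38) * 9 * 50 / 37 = 256500 / 37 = 6932.43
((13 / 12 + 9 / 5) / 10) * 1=173 / 600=0.29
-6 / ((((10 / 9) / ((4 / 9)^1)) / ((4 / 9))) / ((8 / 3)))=-128 / 45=-2.84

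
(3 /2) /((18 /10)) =5 /6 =0.83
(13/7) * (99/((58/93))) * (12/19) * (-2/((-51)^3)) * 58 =106392/653429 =0.16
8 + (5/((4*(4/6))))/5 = 67/8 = 8.38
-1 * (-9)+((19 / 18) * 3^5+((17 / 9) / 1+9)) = 4975 / 18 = 276.39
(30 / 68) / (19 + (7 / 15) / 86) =9675 / 416789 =0.02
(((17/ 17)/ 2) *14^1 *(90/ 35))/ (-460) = -9/ 230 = -0.04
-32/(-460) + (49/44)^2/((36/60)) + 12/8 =3.64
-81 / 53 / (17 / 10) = -0.90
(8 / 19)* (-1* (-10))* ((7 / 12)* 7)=980 / 57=17.19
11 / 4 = 2.75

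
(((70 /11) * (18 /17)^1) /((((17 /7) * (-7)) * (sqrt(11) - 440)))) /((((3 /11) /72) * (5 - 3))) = 15120 * sqrt(11) /55947221 + 604800 /5086111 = 0.12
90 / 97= 0.93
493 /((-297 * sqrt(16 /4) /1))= -493 /594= -0.83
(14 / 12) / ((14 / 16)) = 1.33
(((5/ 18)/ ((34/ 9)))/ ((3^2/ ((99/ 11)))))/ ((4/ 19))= 95/ 272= 0.35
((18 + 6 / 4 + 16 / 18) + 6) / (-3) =-475 / 54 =-8.80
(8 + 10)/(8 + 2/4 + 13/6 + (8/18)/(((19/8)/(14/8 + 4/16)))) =1.63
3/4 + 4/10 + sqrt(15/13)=sqrt(195)/13 + 23/20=2.22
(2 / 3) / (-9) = -2 / 27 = -0.07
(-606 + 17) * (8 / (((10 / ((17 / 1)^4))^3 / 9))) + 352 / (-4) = -3088480479554974061 / 125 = -24707843836439792.49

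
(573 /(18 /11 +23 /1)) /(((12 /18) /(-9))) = -170181 /542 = -313.99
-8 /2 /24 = -1 /6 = -0.17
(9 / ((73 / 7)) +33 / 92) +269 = 270.22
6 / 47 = 0.13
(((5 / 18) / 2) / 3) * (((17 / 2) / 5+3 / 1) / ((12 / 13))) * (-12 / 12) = -611 / 2592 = -0.24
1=1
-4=-4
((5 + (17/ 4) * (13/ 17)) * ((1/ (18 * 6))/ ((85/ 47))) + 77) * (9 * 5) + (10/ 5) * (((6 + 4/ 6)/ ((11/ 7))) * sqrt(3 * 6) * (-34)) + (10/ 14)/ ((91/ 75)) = 600791089/ 173264-9520 * sqrt(2)/ 11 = 2243.55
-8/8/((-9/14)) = 14/9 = 1.56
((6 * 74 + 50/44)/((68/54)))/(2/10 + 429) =1322055/1605208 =0.82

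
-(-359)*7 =2513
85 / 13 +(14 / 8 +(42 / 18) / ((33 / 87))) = 24779 / 1716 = 14.44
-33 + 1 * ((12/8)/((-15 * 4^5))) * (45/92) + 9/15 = -30523437/942080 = -32.40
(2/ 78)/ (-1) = -1/ 39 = -0.03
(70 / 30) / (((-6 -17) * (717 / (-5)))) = 35 / 49473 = 0.00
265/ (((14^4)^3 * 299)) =265/ 16951479800213504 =0.00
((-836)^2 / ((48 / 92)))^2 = 16149563897104 / 9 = 1794395988567.11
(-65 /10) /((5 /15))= -19.50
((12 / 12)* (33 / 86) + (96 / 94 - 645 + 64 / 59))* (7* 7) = -7508003489 / 238478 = -31483.00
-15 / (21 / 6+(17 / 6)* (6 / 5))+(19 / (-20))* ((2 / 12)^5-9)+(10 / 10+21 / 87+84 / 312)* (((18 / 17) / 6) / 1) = 8957561747 / 1348513920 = 6.64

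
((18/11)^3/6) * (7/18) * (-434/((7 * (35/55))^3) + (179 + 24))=179782146/3195731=56.26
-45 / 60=-0.75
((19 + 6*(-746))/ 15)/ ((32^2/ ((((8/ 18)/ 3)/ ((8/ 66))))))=-49027/ 138240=-0.35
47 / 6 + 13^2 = 1061 / 6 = 176.83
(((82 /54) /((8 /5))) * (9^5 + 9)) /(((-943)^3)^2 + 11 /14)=4708235 /59067615949364840982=0.00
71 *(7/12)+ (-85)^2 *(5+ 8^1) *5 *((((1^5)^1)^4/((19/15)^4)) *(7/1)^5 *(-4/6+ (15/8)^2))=218571620801390717/25021632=8735306346.18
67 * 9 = 603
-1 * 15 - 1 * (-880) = 865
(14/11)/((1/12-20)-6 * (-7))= 168/2915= 0.06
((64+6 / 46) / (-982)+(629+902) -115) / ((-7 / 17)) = -3438.70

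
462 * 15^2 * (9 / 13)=935550 / 13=71965.38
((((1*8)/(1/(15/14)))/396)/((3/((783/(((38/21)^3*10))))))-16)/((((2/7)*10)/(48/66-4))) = 1209590109/66395120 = 18.22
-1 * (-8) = 8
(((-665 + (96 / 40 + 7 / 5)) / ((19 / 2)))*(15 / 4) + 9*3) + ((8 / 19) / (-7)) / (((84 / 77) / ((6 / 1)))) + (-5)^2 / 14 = -61857 / 266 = -232.55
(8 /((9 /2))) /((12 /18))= 8 /3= 2.67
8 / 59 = 0.14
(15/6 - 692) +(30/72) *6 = -687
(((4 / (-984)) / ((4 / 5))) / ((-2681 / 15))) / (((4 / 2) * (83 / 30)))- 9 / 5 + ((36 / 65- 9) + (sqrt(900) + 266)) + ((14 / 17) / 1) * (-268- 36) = 2855127160567 / 80651236120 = 35.40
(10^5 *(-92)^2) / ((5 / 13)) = 2200640000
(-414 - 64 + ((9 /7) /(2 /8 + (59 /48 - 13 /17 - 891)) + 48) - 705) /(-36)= 5771835329 /183071196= 31.53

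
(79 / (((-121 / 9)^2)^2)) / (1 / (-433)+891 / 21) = 1571024889 / 27565265943314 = 0.00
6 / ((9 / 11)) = 22 / 3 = 7.33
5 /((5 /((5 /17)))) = 5 /17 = 0.29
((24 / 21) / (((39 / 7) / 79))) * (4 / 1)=2528 / 39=64.82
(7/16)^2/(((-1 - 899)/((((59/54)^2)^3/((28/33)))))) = -3247901090357/7616996750131200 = -0.00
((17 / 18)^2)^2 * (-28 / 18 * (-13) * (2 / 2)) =7600411 / 472392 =16.09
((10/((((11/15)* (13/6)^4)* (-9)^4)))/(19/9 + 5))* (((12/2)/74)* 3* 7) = 525/23248654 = 0.00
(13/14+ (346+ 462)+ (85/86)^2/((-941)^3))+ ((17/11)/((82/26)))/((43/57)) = 15750673366736941373/19455408529599812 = 809.58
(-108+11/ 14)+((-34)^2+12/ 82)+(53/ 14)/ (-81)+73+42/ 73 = 1904850538/ 1697031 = 1122.46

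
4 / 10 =2 / 5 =0.40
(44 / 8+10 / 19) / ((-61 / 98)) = -11221 / 1159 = -9.68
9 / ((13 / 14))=126 / 13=9.69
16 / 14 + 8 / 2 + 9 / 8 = 351 / 56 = 6.27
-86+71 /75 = -6379 /75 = -85.05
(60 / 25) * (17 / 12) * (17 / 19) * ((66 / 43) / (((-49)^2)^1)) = 19074 / 9808085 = 0.00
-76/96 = -19/24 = -0.79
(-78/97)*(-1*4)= 3.22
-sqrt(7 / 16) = -sqrt(7) / 4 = -0.66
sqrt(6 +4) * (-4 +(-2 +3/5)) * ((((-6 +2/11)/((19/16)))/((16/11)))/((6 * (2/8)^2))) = 4608 * sqrt(10)/95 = 153.39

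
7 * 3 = 21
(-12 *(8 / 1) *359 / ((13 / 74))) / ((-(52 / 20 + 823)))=132830 / 559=237.62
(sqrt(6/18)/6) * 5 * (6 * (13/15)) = 13 * sqrt(3)/9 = 2.50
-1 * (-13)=13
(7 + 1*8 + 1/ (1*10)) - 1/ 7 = 1047/ 70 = 14.96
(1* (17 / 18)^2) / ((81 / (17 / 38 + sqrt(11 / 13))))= 4913 / 997272 + 289* sqrt(143) / 341172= 0.02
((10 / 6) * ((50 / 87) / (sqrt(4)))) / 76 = 125 / 19836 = 0.01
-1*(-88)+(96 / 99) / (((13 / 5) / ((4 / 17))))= 642424 / 7293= 88.09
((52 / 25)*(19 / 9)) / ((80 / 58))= 7163 / 2250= 3.18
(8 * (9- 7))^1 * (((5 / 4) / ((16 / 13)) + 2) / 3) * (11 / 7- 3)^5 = -4825000 / 50421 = -95.69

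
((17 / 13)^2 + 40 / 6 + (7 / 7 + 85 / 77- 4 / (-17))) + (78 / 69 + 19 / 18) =1181627471 / 91585494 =12.90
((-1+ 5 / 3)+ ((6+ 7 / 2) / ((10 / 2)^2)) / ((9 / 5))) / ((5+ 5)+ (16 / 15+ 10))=1 / 24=0.04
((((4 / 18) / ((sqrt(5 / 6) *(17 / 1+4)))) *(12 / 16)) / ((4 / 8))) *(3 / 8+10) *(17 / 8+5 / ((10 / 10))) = 1577 *sqrt(30) / 6720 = 1.29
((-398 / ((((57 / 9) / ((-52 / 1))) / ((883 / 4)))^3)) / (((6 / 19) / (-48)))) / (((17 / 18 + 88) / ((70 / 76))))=-40959961963195700880 / 10981259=-3729987787665.85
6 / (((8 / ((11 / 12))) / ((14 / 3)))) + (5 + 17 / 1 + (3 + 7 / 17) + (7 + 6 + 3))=18205 / 408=44.62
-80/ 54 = -40/ 27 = -1.48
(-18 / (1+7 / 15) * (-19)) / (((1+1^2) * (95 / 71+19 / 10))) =47925 / 1331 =36.01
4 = 4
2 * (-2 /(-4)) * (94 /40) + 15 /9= 241 /60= 4.02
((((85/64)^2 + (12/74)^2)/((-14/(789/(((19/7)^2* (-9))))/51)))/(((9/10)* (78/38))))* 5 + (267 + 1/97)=1730426860143625/3627403333632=477.04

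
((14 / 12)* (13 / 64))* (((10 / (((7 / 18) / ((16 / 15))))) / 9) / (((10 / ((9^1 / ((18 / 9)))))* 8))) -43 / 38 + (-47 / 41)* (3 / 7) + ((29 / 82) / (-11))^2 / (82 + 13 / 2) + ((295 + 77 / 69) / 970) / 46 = -123879655589010007 / 78624043613290560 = -1.58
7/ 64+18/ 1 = 1159/ 64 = 18.11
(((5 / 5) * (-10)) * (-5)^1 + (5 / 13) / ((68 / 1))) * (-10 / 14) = -31575 / 884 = -35.72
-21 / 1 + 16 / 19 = -383 / 19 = -20.16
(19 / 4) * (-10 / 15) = -19 / 6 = -3.17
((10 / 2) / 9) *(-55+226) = 95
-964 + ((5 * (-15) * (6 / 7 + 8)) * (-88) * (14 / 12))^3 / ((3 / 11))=3489360247997108 / 3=1163120082665702.67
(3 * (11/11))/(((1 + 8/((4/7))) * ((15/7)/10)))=14/15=0.93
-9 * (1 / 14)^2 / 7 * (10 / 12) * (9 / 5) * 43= -1161 / 2744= -0.42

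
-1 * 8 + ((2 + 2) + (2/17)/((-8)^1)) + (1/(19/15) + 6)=3585/1292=2.77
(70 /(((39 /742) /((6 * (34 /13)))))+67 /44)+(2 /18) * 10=1398816587 /66924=20901.57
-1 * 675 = -675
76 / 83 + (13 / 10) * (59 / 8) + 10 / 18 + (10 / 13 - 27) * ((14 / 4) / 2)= -27070483 / 776880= -34.85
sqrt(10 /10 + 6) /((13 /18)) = 18* sqrt(7) /13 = 3.66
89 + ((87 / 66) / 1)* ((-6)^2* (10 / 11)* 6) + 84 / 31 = 1314923 / 3751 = 350.55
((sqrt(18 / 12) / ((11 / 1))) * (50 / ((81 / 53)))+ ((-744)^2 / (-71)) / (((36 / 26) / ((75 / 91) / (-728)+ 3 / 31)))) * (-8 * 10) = 1948476480 / 45227 - 106000 * sqrt(6) / 891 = 42790.74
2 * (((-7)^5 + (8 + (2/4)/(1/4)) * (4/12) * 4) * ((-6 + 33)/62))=-453429/31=-14626.74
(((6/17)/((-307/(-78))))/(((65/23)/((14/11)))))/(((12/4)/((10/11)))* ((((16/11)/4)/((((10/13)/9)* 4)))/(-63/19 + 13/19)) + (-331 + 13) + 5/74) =-18648000/147426943499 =-0.00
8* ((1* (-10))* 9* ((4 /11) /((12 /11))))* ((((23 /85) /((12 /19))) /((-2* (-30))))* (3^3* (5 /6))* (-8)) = 308.47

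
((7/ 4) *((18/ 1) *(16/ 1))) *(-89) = -44856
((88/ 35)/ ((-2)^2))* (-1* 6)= -132/ 35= -3.77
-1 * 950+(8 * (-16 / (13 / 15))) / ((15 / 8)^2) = -193442 / 195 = -992.01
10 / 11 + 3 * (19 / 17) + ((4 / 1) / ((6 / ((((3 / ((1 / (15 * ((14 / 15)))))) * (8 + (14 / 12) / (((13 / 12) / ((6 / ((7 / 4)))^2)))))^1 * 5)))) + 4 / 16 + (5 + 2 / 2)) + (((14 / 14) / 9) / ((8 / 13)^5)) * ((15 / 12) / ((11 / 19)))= 8332281923863 / 2867724288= 2905.54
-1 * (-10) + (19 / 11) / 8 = 899 / 88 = 10.22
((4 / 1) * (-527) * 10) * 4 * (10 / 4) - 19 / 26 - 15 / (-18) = -8221196 / 39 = -210799.90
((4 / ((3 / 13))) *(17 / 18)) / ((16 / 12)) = 221 / 18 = 12.28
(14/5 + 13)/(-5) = -79/25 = -3.16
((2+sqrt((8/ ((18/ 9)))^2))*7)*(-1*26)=-1092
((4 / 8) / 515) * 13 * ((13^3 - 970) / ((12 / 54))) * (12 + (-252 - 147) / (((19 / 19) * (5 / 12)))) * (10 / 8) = -84843369 / 1030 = -82372.20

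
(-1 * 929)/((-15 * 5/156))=48308/25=1932.32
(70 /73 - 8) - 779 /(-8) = 90.33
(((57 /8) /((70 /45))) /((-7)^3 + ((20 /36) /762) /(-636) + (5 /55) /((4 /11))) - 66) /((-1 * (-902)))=-1381630649151 /18878463064076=-0.07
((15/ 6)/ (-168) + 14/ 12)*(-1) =-129/ 112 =-1.15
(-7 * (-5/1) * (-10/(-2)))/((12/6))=175/2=87.50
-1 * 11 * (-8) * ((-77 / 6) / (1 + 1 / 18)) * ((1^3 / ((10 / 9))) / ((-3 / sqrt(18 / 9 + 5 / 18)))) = 5082 * sqrt(82) / 95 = 484.42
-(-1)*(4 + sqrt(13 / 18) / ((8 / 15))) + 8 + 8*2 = 5*sqrt(26) / 16 + 28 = 29.59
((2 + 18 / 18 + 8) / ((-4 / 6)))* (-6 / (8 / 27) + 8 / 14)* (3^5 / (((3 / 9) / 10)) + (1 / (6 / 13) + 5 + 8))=265659691 / 112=2371961.53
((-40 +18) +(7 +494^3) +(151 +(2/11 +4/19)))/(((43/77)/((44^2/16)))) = 21340816649614/817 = 26120950611.52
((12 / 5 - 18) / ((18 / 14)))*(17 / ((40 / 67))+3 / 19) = -347.41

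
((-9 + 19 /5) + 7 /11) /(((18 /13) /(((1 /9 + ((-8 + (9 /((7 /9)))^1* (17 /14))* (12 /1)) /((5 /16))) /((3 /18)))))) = -1672604011 /363825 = -4597.28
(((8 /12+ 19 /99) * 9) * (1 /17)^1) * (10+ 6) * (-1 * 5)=-400 /11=-36.36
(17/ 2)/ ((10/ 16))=68/ 5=13.60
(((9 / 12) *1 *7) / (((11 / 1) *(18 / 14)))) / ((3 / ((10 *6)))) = 245 / 33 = 7.42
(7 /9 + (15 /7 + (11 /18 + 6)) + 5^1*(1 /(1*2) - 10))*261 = -69368 /7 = -9909.71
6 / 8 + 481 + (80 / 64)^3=30957 / 64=483.70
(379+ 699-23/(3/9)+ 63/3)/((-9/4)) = -457.78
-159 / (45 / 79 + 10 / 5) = -12561 / 203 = -61.88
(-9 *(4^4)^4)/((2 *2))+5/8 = -9663676415.38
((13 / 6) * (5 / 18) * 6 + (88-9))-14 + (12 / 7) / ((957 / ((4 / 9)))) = 2757787 / 40194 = 68.61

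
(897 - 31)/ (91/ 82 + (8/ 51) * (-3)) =1207204/ 891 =1354.89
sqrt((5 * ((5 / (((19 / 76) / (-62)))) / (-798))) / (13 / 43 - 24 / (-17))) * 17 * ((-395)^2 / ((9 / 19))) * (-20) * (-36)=2121940000 * sqrt(231210183) / 3759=8583496860.52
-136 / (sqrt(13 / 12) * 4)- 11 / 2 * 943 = -10373 / 2- 68 * sqrt(39) / 13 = -5219.17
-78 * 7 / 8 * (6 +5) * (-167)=501501 / 4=125375.25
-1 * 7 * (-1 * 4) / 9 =28 / 9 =3.11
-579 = -579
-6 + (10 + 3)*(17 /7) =179 /7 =25.57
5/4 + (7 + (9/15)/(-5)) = 813/100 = 8.13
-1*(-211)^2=-44521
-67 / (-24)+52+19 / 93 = 13639 / 248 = 55.00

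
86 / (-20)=-43 / 10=-4.30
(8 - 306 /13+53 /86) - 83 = -109477 /1118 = -97.92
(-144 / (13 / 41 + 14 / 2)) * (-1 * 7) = 3444 / 25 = 137.76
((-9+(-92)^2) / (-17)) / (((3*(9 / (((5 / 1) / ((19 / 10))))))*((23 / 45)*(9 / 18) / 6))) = -445000 / 391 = -1138.11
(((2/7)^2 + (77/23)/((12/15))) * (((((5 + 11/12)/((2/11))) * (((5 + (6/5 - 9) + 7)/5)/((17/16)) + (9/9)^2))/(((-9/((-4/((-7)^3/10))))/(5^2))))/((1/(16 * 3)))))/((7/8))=-203217074720/46000759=-4417.69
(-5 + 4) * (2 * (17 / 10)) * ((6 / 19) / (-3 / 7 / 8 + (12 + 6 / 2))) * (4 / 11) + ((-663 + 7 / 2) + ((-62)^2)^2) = 8615844708683 / 583110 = 14775676.47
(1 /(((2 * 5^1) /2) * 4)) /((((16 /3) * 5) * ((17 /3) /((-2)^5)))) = -9 /850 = -0.01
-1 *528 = -528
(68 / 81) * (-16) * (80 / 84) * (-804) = 5831680 / 567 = 10285.15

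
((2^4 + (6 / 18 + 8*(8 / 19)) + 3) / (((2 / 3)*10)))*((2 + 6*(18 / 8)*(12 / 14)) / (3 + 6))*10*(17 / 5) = 10999 / 63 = 174.59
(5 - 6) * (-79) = 79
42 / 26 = 21 / 13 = 1.62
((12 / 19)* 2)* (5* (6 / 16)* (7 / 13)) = 315 / 247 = 1.28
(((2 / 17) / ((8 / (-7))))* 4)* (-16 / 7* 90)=1440 / 17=84.71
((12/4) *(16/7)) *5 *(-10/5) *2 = -960/7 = -137.14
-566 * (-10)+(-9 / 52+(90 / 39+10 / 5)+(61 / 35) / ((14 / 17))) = 72188037 / 12740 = 5666.25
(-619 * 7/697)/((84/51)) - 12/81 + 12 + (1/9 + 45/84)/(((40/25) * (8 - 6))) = 4106149/495936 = 8.28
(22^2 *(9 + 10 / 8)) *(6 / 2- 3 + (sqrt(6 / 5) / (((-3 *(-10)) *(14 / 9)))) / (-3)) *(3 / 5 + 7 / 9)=-153791 *sqrt(30) / 15750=-53.48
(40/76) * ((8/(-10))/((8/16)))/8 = -2/19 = -0.11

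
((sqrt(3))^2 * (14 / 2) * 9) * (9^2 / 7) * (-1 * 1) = -2187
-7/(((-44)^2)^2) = -7/3748096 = -0.00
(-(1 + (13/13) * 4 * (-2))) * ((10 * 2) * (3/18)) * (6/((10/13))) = 182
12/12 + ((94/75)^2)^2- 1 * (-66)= 2197996771/31640625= 69.47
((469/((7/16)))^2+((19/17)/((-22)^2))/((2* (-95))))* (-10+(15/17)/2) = -6146065868735/559504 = -10984847.06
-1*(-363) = 363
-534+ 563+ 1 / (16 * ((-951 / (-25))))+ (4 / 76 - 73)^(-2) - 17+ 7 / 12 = 30655231667 / 2435822928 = 12.59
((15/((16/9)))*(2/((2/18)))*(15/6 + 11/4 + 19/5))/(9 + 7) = 43983/512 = 85.90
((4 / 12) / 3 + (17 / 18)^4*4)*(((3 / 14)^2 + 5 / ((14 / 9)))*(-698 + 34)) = -509373241 / 71442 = -7129.88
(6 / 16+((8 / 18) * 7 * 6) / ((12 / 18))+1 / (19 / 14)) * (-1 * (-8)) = 4425 / 19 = 232.89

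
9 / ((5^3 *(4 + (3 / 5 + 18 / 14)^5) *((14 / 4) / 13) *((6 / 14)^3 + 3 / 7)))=61765725 / 3262321708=0.02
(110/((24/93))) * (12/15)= 341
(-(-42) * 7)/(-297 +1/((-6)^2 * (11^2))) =-1280664/1293731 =-0.99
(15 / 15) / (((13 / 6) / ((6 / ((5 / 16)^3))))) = 147456 / 1625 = 90.74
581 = 581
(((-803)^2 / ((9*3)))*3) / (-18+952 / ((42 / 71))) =58619 / 1302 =45.02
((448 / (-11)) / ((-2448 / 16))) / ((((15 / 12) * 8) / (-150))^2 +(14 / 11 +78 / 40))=44800 / 543133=0.08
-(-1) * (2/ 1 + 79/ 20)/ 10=0.60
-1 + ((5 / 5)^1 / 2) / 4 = -7 / 8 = -0.88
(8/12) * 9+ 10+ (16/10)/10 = 404/25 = 16.16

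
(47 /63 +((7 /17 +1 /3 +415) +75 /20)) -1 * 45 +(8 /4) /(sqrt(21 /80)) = 8 * sqrt(105) /21 +1607533 /4284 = 379.14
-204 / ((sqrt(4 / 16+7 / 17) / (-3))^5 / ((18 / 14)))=16979328 * sqrt(85) / 875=178904.76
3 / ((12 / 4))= 1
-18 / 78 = -3 / 13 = -0.23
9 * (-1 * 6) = -54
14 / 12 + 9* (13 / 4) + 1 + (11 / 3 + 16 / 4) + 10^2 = 1669 / 12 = 139.08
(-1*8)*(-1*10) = 80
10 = 10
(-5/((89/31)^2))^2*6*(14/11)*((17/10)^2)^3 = 468122589069429/6901646510000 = 67.83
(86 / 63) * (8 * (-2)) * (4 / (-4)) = 21.84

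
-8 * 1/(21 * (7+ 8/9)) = -24/497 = -0.05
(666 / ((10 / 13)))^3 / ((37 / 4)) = 8770432788 / 125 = 70163462.30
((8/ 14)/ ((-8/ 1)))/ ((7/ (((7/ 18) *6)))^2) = -1/ 126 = -0.01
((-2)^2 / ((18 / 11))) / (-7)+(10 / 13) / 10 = -0.27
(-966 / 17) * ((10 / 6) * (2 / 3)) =-63.14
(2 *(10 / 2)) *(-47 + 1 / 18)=-469.44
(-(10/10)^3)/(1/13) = -13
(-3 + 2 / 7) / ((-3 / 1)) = 0.90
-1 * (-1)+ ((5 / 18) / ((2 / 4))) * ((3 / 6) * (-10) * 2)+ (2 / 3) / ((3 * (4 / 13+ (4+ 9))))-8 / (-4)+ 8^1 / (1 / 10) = 120607 / 1557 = 77.46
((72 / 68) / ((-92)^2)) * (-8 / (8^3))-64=-294682633 / 4604416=-64.00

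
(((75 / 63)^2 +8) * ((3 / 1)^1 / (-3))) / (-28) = 4153 / 12348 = 0.34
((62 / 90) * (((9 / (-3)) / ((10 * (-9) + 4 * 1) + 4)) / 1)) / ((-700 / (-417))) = 4309 / 287000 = 0.02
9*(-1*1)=-9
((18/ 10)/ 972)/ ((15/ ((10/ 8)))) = 1/ 6480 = 0.00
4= 4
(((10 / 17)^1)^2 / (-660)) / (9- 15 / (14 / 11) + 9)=-70 / 829719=-0.00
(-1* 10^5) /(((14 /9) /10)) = -4500000 /7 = -642857.14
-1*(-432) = 432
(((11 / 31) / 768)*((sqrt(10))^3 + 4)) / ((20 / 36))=33 / 9920 + 33*sqrt(10) / 3968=0.03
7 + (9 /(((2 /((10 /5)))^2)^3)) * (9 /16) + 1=209 /16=13.06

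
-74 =-74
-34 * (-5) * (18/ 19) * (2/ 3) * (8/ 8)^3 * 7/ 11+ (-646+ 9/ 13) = -1567661/ 2717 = -576.98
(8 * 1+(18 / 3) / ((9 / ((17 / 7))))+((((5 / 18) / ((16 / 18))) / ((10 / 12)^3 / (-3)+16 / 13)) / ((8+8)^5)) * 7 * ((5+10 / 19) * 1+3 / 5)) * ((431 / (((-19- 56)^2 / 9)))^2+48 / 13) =21277174282062726827 / 530723880960000000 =40.09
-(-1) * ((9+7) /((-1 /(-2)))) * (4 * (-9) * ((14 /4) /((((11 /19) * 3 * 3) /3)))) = -25536 /11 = -2321.45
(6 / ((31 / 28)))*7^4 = 403368 / 31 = 13011.87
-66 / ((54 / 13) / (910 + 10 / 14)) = -303875 / 21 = -14470.24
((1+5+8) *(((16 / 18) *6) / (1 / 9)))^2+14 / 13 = 5870606 / 13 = 451585.08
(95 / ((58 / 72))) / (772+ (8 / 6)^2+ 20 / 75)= 0.15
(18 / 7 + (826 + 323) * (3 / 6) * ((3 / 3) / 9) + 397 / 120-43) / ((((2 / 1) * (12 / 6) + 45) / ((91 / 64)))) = 291707 / 376320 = 0.78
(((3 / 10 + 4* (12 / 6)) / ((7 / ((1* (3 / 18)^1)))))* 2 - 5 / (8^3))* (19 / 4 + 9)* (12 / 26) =227953 / 93184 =2.45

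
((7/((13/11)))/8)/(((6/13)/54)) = 86.62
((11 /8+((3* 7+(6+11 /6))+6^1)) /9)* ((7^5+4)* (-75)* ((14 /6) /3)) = -2556532825 /648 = -3945266.71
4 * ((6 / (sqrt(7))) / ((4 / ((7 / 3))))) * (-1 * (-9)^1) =18 * sqrt(7) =47.62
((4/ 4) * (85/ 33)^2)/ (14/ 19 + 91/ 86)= 11805650/ 3194037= 3.70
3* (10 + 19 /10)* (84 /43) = 14994 /215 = 69.74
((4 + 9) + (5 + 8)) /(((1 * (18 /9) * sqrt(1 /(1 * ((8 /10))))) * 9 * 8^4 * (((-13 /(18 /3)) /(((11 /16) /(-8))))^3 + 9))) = 51909 * sqrt(5) /5900838922240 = 0.00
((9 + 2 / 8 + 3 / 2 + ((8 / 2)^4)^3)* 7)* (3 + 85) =10334771678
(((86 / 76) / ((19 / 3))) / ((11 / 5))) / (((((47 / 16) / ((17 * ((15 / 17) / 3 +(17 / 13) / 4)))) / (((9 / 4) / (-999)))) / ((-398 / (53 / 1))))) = 23488965 / 4757937041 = 0.00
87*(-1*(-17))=1479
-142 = -142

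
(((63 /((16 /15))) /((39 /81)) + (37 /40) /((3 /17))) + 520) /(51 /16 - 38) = -2021479 /108615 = -18.61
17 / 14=1.21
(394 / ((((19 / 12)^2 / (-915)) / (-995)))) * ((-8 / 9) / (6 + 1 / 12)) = -550974643200 / 26353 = -20907473.27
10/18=0.56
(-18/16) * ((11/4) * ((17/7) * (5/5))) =-1683/224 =-7.51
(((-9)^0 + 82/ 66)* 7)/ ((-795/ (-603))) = 34706/ 2915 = 11.91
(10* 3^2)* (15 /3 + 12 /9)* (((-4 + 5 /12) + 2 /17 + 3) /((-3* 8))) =9025 /816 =11.06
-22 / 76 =-11 / 38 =-0.29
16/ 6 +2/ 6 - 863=-860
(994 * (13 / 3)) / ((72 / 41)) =264901 / 108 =2452.79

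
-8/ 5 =-1.60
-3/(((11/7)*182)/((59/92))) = -177/26312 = -0.01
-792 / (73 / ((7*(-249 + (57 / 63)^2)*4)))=38525696 / 511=75392.75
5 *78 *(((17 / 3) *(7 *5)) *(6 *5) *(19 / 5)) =8817900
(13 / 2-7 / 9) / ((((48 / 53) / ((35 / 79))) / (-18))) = -191065 / 3792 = -50.39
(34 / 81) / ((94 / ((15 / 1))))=85 / 1269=0.07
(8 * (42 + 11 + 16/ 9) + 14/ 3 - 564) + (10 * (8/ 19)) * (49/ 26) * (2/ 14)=-266710/ 2223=-119.98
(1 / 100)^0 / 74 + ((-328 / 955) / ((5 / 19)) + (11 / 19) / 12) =-50085377 / 40281900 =-1.24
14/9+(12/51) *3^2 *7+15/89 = 225329/13617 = 16.55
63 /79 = 0.80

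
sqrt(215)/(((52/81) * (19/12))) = 243 * sqrt(215)/247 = 14.43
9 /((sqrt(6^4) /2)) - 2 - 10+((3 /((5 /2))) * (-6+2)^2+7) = 147 /10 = 14.70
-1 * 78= -78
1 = 1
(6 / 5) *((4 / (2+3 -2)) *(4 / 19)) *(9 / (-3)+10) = 224 / 95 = 2.36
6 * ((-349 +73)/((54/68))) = -6256/3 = -2085.33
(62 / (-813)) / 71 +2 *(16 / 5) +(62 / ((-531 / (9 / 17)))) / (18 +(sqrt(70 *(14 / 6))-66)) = 217 *sqrt(30) / 3220633 +5949237138218 / 929522993295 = 6.40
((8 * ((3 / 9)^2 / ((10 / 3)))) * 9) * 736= 8832 / 5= 1766.40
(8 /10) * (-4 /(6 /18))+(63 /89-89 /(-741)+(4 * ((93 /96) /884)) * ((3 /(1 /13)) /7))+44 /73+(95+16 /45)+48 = 37181790949343 /274991502240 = 135.21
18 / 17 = 1.06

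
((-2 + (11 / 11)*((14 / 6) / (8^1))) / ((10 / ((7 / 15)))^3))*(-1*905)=2545403 / 16200000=0.16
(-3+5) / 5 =2 / 5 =0.40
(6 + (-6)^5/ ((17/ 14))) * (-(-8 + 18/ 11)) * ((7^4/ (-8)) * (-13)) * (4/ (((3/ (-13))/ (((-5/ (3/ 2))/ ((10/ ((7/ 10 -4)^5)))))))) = 61060252930037361/ 170000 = 359177958411.98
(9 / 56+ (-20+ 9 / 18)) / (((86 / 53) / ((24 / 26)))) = -172197 / 15652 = -11.00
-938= -938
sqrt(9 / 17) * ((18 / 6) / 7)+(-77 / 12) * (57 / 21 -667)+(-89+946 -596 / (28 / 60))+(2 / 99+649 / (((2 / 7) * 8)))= 9 * sqrt(17) / 119+45752579 / 11088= 4126.63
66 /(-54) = -11 /9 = -1.22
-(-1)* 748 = 748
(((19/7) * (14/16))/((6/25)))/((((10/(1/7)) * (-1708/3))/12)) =-285/95648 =-0.00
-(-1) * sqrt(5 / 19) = sqrt(95) / 19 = 0.51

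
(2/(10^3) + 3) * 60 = 4503/25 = 180.12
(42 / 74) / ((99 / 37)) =7 / 33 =0.21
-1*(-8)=8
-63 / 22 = -2.86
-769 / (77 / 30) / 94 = -11535 / 3619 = -3.19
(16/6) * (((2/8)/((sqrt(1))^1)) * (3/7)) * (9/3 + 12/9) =26/21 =1.24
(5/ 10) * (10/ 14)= 5/ 14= 0.36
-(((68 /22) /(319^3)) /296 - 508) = 26846653775199 /52847743652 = 508.00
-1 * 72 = -72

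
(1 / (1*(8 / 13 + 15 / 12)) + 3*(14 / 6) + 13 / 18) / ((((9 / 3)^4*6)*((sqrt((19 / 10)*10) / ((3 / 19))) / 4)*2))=14419*sqrt(19) / 51054786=0.00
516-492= 24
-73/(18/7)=-511/18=-28.39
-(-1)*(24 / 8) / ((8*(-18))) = -1 / 48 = -0.02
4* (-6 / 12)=-2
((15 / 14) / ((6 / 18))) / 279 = 0.01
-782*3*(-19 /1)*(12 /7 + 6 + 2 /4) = 2563005 /7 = 366143.57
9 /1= 9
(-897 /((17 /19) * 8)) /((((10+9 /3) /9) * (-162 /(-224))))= -6118 /51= -119.96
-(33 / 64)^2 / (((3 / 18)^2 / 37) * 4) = -362637 / 4096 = -88.53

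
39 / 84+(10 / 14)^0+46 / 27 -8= -3653 / 756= -4.83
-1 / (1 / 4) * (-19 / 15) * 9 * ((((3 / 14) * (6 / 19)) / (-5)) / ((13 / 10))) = -216 / 455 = -0.47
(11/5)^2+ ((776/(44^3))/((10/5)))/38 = 97921433/20231200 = 4.84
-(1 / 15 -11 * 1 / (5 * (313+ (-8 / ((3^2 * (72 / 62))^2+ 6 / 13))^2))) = -131472588828904 / 2204509172990415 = -0.06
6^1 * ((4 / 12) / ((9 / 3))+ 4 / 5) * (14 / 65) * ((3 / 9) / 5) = 0.08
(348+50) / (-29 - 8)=-398 / 37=-10.76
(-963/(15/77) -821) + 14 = -28752/5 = -5750.40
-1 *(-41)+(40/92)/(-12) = 5653/138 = 40.96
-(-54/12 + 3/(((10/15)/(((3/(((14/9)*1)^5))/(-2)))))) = 11275155/2151296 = 5.24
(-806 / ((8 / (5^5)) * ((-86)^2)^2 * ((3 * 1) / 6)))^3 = -1997400726318359375 / 1309397181964700103507968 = -0.00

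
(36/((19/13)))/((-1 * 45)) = -52/95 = -0.55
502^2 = 252004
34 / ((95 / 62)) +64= 8188 / 95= 86.19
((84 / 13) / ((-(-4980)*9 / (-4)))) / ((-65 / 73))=2044 / 3156075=0.00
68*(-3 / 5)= -204 / 5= -40.80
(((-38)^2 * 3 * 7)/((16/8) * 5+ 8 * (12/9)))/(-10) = -22743/155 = -146.73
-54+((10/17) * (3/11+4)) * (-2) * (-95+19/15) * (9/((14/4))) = 1515282/1309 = 1157.59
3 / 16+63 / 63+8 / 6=121 / 48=2.52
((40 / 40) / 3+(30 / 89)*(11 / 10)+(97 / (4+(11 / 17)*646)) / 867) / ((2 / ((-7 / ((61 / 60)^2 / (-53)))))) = 2552858828100 / 20194354451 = 126.41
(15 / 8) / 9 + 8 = 197 / 24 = 8.21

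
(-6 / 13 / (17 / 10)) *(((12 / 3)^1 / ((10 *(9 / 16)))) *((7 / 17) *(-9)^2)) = -24192 / 3757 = -6.44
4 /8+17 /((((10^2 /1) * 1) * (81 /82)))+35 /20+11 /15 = 25559 /8100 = 3.16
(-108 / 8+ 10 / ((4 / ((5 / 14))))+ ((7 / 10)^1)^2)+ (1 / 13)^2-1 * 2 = -834679 / 59150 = -14.11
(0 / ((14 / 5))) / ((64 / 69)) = 0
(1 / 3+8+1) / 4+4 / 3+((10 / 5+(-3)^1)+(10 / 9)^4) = 27496 / 6561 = 4.19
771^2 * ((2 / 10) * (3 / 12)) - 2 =594401 / 20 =29720.05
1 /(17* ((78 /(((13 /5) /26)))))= 1 /13260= 0.00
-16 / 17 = -0.94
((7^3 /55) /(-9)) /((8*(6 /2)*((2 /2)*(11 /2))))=-343 /65340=-0.01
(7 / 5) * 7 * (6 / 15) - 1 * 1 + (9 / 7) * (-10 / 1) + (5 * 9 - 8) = 4736 / 175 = 27.06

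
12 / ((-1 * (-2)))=6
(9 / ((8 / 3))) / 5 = 27 / 40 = 0.68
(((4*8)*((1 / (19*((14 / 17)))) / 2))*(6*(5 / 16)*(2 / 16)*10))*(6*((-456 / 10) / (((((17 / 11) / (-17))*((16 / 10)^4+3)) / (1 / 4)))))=15778125 / 83594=188.75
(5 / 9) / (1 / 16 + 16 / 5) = 400 / 2349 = 0.17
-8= -8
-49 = -49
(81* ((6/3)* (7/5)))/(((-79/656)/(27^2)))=-542306016/395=-1372926.62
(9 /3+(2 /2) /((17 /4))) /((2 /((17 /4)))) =55 /8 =6.88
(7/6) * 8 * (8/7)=32/3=10.67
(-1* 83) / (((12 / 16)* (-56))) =83 / 42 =1.98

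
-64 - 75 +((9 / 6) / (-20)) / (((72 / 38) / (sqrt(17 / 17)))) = -66739 / 480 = -139.04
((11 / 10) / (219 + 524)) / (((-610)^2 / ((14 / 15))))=77 / 20735272500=0.00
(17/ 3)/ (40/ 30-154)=-17/ 458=-0.04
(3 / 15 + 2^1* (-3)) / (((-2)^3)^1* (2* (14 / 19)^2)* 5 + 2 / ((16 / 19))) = 2888 / 20445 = 0.14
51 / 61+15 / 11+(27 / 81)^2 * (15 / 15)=13955 / 6039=2.31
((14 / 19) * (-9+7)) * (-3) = 84 / 19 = 4.42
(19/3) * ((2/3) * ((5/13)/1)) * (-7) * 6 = -2660/39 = -68.21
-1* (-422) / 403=422 / 403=1.05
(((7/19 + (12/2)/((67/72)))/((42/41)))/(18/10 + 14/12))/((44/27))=48027195/34895476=1.38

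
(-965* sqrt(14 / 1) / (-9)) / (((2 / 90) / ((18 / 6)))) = 14475* sqrt(14) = 54160.49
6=6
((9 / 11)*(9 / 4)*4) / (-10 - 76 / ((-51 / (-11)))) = -4131 / 14806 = -0.28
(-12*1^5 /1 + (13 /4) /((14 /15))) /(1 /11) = -5247 /56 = -93.70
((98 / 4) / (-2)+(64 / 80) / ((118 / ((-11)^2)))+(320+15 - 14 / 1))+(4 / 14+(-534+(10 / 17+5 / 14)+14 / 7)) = -31060703 / 140420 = -221.20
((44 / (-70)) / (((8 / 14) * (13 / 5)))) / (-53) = 11 / 1378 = 0.01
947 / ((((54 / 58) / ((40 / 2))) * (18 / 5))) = 5650.82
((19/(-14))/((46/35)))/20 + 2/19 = 375/6992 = 0.05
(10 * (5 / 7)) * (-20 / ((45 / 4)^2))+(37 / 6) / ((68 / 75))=437435 / 77112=5.67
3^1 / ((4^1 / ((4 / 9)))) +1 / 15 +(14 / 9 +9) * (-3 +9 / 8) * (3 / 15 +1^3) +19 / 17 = -22.23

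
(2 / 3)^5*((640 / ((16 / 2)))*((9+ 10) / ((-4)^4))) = 190 / 243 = 0.78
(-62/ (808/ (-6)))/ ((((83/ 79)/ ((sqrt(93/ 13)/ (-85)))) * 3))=-2449 * sqrt(1209)/ 18526430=-0.00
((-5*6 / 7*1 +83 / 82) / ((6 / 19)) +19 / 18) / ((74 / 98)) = -673379 / 54612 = -12.33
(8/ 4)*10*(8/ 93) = 160/ 93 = 1.72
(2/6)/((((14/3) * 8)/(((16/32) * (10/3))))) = 5/336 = 0.01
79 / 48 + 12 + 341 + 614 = 46495 / 48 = 968.65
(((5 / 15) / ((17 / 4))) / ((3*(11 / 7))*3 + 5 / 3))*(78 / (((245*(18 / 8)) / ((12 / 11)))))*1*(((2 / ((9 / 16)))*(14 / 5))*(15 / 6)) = 13312 / 698445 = 0.02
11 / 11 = 1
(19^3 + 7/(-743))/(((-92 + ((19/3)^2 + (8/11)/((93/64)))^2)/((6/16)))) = 72000258556545/43592867309804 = 1.65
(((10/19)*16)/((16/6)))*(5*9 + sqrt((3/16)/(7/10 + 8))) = 15*sqrt(290)/551 + 2700/19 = 142.57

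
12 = 12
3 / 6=1 / 2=0.50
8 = 8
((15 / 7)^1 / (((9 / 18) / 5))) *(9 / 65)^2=486 / 1183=0.41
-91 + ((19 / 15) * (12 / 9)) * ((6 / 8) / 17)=-23186 / 255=-90.93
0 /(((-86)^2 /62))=0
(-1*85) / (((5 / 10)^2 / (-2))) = 680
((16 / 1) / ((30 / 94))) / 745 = 752 / 11175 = 0.07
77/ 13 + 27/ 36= 6.67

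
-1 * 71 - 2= -73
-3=-3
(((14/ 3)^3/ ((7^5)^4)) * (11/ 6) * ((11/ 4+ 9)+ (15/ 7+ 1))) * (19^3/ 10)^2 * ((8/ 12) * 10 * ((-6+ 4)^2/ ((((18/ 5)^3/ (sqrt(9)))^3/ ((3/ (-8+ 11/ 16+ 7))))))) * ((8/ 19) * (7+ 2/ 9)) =-19225554618359375/ 5677927131570439768106049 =-0.00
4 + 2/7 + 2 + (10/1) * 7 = 534/7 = 76.29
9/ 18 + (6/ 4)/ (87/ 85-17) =1103/ 2716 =0.41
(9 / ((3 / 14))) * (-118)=-4956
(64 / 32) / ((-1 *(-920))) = 1 / 460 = 0.00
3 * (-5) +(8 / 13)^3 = -32443 / 2197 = -14.77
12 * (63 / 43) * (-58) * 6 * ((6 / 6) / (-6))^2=-7308 / 43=-169.95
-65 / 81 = -0.80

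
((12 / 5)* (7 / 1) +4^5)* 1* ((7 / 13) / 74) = 18214 / 2405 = 7.57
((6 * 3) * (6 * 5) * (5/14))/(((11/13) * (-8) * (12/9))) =-26325/1232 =-21.37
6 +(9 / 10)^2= 681 / 100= 6.81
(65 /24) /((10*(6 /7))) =0.32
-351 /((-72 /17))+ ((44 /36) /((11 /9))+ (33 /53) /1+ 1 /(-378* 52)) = 44013443 /520884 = 84.50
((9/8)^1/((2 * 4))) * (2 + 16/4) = 27/32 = 0.84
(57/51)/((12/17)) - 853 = -851.42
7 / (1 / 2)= 14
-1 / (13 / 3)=-0.23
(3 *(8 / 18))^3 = 64 / 27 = 2.37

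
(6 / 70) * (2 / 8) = 3 / 140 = 0.02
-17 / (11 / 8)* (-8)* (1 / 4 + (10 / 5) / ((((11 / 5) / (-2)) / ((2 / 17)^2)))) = 45744 / 2057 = 22.24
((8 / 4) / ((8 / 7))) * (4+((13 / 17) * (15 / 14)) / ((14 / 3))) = 13913 / 1904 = 7.31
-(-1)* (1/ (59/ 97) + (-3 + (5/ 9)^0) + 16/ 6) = 409/ 177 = 2.31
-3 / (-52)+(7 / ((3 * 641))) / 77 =63511 / 1099956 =0.06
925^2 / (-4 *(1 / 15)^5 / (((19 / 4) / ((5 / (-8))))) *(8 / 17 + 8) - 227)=-4663691015625 / 1237291843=-3769.27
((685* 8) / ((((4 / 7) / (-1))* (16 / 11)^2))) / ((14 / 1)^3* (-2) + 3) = 116039 / 140416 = 0.83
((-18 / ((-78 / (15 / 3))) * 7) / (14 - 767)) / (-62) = 35 / 202306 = 0.00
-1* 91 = -91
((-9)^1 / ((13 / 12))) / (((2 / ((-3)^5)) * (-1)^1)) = -13122 / 13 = -1009.38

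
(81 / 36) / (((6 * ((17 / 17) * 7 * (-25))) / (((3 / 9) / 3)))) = -1 / 4200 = -0.00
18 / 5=3.60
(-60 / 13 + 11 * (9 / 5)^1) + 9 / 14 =15.83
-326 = -326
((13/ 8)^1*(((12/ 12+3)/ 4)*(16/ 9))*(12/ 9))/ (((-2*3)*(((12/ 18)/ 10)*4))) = -65/ 27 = -2.41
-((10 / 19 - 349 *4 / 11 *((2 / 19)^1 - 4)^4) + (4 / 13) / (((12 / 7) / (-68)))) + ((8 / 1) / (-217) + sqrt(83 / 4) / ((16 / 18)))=9 *sqrt(83) / 16 + 354413083965958 / 12131972853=29218.27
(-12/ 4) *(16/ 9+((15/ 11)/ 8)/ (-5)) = -1381/ 264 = -5.23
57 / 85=0.67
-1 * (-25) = 25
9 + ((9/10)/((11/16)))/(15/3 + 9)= 3501/385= 9.09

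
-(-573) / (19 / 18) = 10314 / 19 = 542.84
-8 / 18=-4 / 9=-0.44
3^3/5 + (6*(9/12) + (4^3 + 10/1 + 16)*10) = 9099/10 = 909.90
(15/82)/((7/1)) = 15/574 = 0.03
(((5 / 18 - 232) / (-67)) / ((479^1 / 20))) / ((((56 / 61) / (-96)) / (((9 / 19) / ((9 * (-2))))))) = 5088620 / 12805107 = 0.40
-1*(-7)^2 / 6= -49 / 6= -8.17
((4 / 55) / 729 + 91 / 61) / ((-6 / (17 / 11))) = -62031113 / 161422470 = -0.38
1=1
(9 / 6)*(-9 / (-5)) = 2.70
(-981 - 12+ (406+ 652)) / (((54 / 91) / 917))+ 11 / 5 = 27120869 / 270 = 100447.66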